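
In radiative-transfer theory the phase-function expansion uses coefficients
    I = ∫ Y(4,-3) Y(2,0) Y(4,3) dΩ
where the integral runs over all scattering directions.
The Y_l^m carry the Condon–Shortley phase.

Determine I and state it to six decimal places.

0.057344

Checks pass: Σm=0; 10 even; l₃=4∈[2,6].
(2·4+1)(2·2+1)(2·4+1) = 405
Δ: 2! 6! 2! / 11! → 1/13860
sum: t=0:+1/192 t=1:−1/36 t=2:+1/192 = -5/288
3j²(4 2 4; 0 0 0) = Δ·Π!·Σ² = 20/693  (sign -1)
sum: t=1:−1/720 t=2:+1/480 = 1/1440
3j²(4 2 4; -3 0 3) = Δ·Π!·Σ² = 7/1980  (sign -1)
combine: 4πI² = 405·20/693·7/1980 = 5/121
take √, sign +1: I = 0.05734392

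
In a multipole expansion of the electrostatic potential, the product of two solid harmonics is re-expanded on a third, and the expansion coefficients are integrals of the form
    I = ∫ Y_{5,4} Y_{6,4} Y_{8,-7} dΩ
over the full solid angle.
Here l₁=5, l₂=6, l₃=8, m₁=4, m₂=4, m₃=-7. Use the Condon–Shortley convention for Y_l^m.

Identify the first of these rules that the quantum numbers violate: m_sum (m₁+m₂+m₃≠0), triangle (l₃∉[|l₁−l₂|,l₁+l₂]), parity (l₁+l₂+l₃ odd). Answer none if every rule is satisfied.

m_sum

Σmᵢ = 1  ✗
l₃∈[|l₁−l₂|,l₁+l₂]=[1,11], have l₃=8
Σlᵢ = 19 ⇒ odd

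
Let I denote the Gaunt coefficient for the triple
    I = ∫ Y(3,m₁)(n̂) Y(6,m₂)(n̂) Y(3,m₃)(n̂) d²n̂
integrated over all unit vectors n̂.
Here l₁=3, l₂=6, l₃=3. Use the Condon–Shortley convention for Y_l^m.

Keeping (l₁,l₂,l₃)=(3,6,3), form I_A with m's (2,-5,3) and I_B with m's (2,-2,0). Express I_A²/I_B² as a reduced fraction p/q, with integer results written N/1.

Shared (l₁,l₂,l₃)=(3,6,3): N and (l;000)² cancel in I_A²/I_B².
A: Δ = 6!·0!·6!/13! = 1/12012; Racah Σ t=1..1: t=1:−1/86400 = -1/86400; ⇒ 3j(3 6 3; 2 -5 3)² = 1/26, sgn -1
B: Δ = 6!·0!·6!/13! = 1/12012; Racah Σ t=1..1: t=1:−1/4320 = -1/4320; ⇒ 3j(3 6 3; 2 -2 0)² = 8/429, sgn +1
I_A²/I_B² = (1/26)/(8/429) = 33/16

33/16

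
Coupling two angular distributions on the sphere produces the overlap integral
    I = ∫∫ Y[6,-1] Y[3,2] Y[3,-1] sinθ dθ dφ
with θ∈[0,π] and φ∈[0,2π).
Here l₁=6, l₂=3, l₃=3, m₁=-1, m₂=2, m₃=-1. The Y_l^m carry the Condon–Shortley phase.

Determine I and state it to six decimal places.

Rules hold: Σm=0, L=12 even, 3≤3≤9.
N = 13·7·7 = 637
Δ = 6!·6!·0!/13! = 1/12012
Racah Σ t=3..3: t=3:−1/1296 = -1/1296
⇒ 3j(6 3 3; 0 0 0)² = 100/3003, sgn +1
Racah Σ t=5..5: t=5:−1/5760 = -1/5760
⇒ 3j(6 3 3; -1 2 -1)² = 5/572, sgn -1
4πI² = N·(3j₀)²·(3jₘ)² = 875/4719
I = -1·√(0.185421/4π) = -0.12147142

-0.121471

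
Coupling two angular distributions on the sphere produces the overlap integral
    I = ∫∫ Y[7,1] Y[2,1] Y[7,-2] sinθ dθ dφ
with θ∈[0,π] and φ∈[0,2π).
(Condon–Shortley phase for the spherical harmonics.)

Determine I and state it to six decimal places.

0.077064

Rules hold: Σm=0, L=16 even, 5≤7≤9.
N = 15·5·15 = 1125
Δ = 2!·12!·2!/17! = 1/185640
Racah Σ t=0..2: t=0:+1/2419200 t=1:−1/518400 t=2:+1/2419200 = -1/907200
⇒ 3j(7 2 7; 0 0 0)² = 56/3315, sgn +1
Racah Σ t=1..2: t=1:−1/1209600 t=2:+1/1935360 = -1/3225600
⇒ 3j(7 2 7; 1 1 -2)² = 243/61880, sgn +1
4πI² = N·(3j₀)²·(3jₘ)² = 3645/48841
I = +1·√(0.0746299/4π) = 0.07706400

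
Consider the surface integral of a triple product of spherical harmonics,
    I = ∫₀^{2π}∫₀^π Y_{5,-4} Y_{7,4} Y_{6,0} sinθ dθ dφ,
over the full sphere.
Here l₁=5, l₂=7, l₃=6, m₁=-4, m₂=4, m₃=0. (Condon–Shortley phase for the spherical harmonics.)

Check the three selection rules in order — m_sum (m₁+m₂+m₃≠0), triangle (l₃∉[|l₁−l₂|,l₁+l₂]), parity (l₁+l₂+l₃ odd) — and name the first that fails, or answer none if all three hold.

Σmᵢ = 0  ✓
l₃∈[|l₁−l₂|,l₁+l₂]=[2,12], have l₃=6  ✓
Σlᵢ = 18 ⇒ even  ✓

none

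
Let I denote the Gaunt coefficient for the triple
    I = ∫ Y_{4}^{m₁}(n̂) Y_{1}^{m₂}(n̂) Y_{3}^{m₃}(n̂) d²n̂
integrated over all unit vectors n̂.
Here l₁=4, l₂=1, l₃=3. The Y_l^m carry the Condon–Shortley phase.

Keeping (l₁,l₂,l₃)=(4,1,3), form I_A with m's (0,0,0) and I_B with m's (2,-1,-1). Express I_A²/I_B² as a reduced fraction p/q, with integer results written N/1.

l's match ⇒ only the (l;m) 3-j factors differ between A and B.
A: triangle coeff Δ(4,1,3) = 1/252; Σ_t [1,1]: t=1:−1/36 = -1/36; (3j)²=4/63 [(4 1 3; 0 0 0)], sign=+1
B: triangle coeff Δ(4,1,3) = 1/252; Σ_t [0,0]: t=0:+1/96 = 1/96; (3j)²=5/84 [(4 1 3; 2 -1 -1)], sign=+1
I_A²/I_B² = (4/63)/(5/84) = 16/15

16/15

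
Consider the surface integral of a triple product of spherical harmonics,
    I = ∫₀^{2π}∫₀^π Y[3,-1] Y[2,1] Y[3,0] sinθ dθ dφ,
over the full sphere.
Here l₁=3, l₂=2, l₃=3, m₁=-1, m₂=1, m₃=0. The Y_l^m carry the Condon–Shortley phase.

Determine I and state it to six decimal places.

-0.059471

Checks pass: Σm=0; 8 even; l₃=3∈[1,5].
(2·3+1)(2·2+1)(2·3+1) = 245
Δ: 2! 4! 2! / 9! → 1/3780
sum: t=0:+1/24 t=1:−1/4 t=2:+1/24 = -1/6
3j²(3 2 3; 0 0 0) = Δ·Π!·Σ² = 4/105  (sign +1)
sum: t=1:−1/12 t=2:+1/8 = 1/24
3j²(3 2 3; -1 1 0) = Δ·Π!·Σ² = 1/210  (sign -1)
combine: 4πI² = 245·4/105·1/210 = 2/45
take √, sign -1: I = -0.05947080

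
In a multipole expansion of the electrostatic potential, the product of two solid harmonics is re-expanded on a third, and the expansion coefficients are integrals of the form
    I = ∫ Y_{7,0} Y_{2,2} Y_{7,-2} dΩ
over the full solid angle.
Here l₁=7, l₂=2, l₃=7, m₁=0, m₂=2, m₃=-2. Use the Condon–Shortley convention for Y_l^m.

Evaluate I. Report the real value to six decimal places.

m-sum 0 ✓  L=16 even ✓  5≤7≤9 ✓
Π(2lᵢ+1) = 15×5×15 = 1125
triangle coeff Δ(7,2,7) = 1/185640
Σ_t [0,2]: t=0:+1/2419200 t=1:−1/518400 t=2:+1/2419200 = -1/907200
(3j)²=56/3315 [(7 2 7; 0 0 0)], sign=+1
Σ_t [2,2]: t=2:+1/2419200 = 1/2419200
(3j)²=27/1105 [(7 2 7; 0 2 -2)], sign=-1
⇒ 4πI² = 22680/48841
I = (-1)√(22680/48841/(4π)) = -0.19223140

-0.192231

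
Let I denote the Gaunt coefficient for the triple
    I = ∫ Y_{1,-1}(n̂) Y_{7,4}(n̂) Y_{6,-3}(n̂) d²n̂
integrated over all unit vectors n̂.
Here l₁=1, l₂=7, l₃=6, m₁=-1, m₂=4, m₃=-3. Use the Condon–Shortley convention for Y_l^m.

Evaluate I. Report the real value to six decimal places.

Checks pass: Σm=0; 14 even; l₃=6∈[6,8].
(2·1+1)(2·7+1)(2·6+1) = 585
Δ: 2! 0! 12! / 15! → 1/1365
sum: t=1:−1/518400 = -1/518400
3j²(1 7 6; 0 0 0) = Δ·Π!·Σ² = 7/195  (sign -1)
sum: t=2:+1/4354560 = 1/4354560
3j²(1 7 6; -1 4 -3) = Δ·Π!·Σ² = 11/273  (sign -1)
combine: 4πI² = 585·7/195·11/273 = 11/13
take √, sign +1: I = 0.25948947

0.259489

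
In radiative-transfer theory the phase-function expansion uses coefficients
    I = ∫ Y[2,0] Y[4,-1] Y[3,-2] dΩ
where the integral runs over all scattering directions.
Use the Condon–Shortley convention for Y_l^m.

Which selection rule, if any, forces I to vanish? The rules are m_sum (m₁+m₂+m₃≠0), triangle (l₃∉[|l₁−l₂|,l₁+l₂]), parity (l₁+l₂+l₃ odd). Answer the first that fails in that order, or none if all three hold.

m_sum

azimuthal sum: 0 − 1 − 2 = -3  ✗
2 ≤ 3 ≤ 6 (triangle on l)
L = 2 + 4 + 3 = 9 (odd)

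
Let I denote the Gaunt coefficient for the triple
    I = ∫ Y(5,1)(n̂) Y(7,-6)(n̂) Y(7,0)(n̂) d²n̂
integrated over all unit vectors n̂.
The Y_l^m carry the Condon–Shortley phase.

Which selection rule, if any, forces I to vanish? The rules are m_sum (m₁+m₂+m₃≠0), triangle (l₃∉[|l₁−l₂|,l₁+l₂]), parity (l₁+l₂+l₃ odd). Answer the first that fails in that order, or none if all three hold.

m_sum

azimuthal sum: 1 − 6 + 0 = -5  ✗
2 ≤ 7 ≤ 12 (triangle on l)
L = 5 + 7 + 7 = 19 (odd)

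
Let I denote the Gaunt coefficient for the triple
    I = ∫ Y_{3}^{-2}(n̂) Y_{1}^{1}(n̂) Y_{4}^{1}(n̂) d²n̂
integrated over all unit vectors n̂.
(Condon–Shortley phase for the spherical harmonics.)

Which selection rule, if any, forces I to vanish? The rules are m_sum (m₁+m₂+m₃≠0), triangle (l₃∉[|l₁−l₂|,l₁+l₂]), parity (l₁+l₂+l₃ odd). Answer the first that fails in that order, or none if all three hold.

none

Σmᵢ = 0  ✓
l₃∈[|l₁−l₂|,l₁+l₂]=[2,4], have l₃=4  ✓
Σlᵢ = 8 ⇒ even  ✓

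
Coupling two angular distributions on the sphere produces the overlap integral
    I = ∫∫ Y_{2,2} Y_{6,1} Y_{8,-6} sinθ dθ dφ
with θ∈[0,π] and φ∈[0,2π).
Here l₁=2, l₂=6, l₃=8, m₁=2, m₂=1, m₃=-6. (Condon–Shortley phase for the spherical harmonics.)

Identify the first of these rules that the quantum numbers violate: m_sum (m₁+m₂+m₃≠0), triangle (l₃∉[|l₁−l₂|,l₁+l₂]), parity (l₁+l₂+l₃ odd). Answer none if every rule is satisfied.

Σmᵢ = -3  ✗
l₃∈[|l₁−l₂|,l₁+l₂]=[4,8], have l₃=8
Σlᵢ = 16 ⇒ even

m_sum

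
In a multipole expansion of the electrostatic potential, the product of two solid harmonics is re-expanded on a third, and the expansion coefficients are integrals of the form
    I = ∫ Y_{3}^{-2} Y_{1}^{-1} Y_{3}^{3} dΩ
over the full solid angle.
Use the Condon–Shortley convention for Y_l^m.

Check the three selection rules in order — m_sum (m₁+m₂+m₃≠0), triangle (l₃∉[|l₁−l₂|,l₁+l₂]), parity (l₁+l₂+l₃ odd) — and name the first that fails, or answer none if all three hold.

m₁+m₂+m₃ = -2 − 1 + 3 = 0  ✓
triangle: |3−1|=2 ≤ l₃=3 ≤ 3+1=4  ✓
parity: l₁+l₂+l₃ = 7 is odd  ✗

parity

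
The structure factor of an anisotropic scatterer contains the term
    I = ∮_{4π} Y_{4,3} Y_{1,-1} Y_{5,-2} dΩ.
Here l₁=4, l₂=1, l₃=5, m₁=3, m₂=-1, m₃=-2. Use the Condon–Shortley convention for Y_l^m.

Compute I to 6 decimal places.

0.085055

m-sum 0 ✓  L=10 even ✓  3≤5≤5 ✓
Π(2lᵢ+1) = 9×3×11 = 297
triangle coeff Δ(4,1,5) = 1/495
Σ_t [0,0]: t=0:+1/576 = 1/576
(3j)²=5/99 [(4 1 5; 0 0 0)], sign=-1
Σ_t [0,0]: t=0:+1/10080 = 1/10080
(3j)²=1/165 [(4 1 5; 3 -1 -2)], sign=-1
⇒ 4πI² = 1/11
I = (+1)√(1/11/(4π)) = 0.08505478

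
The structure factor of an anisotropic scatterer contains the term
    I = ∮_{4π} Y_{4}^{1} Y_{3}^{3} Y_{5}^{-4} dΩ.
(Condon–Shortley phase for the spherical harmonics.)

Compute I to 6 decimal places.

Rules hold: Σm=0, L=12 even, 1≤5≤7.
N = 9·7·11 = 693
Δ = 2!·6!·4!/13! = 1/180180
Racah Σ t=0..2: t=0:+1/576 t=1:−1/144 t=2:+1/576 = -1/288
⇒ 3j(4 3 5; 0 0 0)² = 20/1001, sgn +1
Racah Σ t=2..2: t=2:+1/5760 = 1/5760
⇒ 3j(4 3 5; 1 3 -4)² = 9/286, sgn -1
4πI² = N·(3j₀)²·(3jₘ)² = 810/1859
I = -1·√(0.435718/4π) = -0.18620781

-0.186208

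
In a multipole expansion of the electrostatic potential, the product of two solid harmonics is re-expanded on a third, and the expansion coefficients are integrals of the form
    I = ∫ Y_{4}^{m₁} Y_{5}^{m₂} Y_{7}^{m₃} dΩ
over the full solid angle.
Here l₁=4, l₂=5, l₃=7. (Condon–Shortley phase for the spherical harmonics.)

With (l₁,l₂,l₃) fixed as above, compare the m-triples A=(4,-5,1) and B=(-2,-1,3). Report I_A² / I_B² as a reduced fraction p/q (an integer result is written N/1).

10/169

Shared (l₁,l₂,l₃)=(4,5,7): N and (l;000)² cancel in I_A²/I_B².
A: Δ = 2!·6!·8!/17! = 1/6126120; Racah Σ t=0..0: t=0:+1/58060800 = 1/58060800; ⇒ 3j(4 5 7; 4 -5 1)² = 1/4862, sgn +1
B: Δ = 2!·6!·8!/17! = 1/6126120; Racah Σ t=0..2: t=0:+1/829440 t=1:−1/86400 t=2:+1/138240 = -13/4147200; ⇒ 3j(4 5 7; -2 -1 3)² = 13/3740, sgn -1
I_A²/I_B² = (1/4862)/(13/3740) = 10/169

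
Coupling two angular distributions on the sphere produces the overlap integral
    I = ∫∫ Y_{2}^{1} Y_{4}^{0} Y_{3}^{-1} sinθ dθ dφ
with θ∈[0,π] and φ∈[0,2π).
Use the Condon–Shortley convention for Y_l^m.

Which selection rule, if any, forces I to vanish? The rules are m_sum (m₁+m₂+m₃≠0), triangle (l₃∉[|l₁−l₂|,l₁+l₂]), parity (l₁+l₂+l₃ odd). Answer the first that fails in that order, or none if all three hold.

parity

azimuthal sum: 1 + 0 − 1 = 0  ✓
2 ≤ 3 ≤ 6 (triangle on l)  ✓
L = 2 + 4 + 3 = 9 (odd)  ✗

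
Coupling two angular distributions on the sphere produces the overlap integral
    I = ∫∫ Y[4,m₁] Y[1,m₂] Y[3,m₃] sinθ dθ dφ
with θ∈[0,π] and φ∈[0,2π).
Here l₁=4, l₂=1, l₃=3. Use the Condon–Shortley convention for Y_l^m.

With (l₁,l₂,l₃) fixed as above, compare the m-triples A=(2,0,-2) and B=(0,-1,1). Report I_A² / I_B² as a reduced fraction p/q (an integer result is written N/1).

Shared (l₁,l₂,l₃)=(4,1,3): N and (l;000)² cancel in I_A²/I_B².
A: Δ = 2!·6!·0!/9! = 1/252; Racah Σ t=1..1: t=1:−1/120 = -1/120; ⇒ 3j(4 1 3; 2 0 -2)² = 1/21, sgn +1
B: Δ = 2!·6!·0!/9! = 1/252; Racah Σ t=0..0: t=0:+1/96 = 1/96; ⇒ 3j(4 1 3; 0 -1 1)² = 1/42, sgn +1
I_A²/I_B² = (1/21)/(1/42) = 2/1

2/1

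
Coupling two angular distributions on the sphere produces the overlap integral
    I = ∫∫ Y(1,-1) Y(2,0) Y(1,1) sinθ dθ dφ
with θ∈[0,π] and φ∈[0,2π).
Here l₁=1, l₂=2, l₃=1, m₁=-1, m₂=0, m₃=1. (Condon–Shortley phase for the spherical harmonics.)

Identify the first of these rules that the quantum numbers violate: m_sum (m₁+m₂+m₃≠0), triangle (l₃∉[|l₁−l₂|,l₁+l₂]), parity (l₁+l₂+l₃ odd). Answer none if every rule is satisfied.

none

azimuthal sum: -1 + 0 + 1 = 0  ✓
1 ≤ 1 ≤ 3 (triangle on l)  ✓
L = 1 + 2 + 1 = 4 (even)  ✓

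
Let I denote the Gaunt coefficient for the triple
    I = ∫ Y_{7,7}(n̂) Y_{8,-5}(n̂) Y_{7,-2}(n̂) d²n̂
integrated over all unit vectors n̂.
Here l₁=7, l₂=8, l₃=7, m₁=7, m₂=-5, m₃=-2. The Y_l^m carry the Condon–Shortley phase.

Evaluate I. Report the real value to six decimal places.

Checks pass: Σm=0; 22 even; l₃=7∈[1,15].
(2·7+1)(2·8+1)(2·7+1) = 3825
Δ: 8! 6! 8! / 23! → 1/22086194130
sum: t=1:−1/18289152000 t=2:+1/248832000 t=3:−1/24883200 t=4:+1/11943936 t=5:−1/24883200 t=6:+1/248832000 t=7:−1/18289152000 = 11/975421440
3j²(7 8 7; 0 0 0) = Δ·Π!·Σ² = 1750/289731  (sign -1)
sum: t=0:+1/20901888000 = 1/20901888000
3j²(7 8 7; 7 -5 -2) = Δ·Π!·Σ² = 546/37145  (sign -1)
combine: 4πI² = 3825·1750/289731·546/37145 = 1102500/3246473
take √, sign +1: I = 0.16439116

0.164391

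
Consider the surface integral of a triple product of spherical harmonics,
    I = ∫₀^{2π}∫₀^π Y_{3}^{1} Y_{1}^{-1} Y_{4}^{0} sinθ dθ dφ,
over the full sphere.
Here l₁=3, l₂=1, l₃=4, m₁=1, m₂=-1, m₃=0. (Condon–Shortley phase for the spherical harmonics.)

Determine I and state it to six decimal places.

0.150786

m-sum 0 ✓  L=8 even ✓  2≤4≤4 ✓
Π(2lᵢ+1) = 7×3×9 = 189
triangle coeff Δ(3,1,4) = 1/252
Σ_t [0,0]: t=0:+1/36 = 1/36
(3j)²=4/63 [(3 1 4; 0 0 0)], sign=+1
Σ_t [0,0]: t=0:+1/96 = 1/96
(3j)²=1/42 [(3 1 4; 1 -1 0)], sign=+1
⇒ 4πI² = 2/7
I = (+1)√(2/7/(4π)) = 0.15078601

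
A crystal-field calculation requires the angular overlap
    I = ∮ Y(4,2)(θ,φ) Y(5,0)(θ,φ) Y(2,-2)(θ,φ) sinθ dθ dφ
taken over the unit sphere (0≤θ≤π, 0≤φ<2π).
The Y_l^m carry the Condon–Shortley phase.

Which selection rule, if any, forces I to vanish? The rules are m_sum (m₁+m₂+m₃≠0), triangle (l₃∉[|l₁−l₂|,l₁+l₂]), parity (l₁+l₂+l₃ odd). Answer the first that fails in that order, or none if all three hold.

m₁+m₂+m₃ = 2 + 0 − 2 = 0  ✓
triangle: |4−5|=1 ≤ l₃=2 ≤ 4+5=9  ✓
parity: l₁+l₂+l₃ = 11 is odd  ✗

parity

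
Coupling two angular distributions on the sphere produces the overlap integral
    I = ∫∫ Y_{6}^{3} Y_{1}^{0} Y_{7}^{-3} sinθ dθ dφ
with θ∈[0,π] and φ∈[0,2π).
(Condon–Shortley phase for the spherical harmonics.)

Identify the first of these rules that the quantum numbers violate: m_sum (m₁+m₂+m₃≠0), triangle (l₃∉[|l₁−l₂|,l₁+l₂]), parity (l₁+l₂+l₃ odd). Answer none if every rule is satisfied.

azimuthal sum: 3 + 0 − 3 = 0  ✓
5 ≤ 7 ≤ 7 (triangle on l)  ✓
L = 6 + 1 + 7 = 14 (even)  ✓

none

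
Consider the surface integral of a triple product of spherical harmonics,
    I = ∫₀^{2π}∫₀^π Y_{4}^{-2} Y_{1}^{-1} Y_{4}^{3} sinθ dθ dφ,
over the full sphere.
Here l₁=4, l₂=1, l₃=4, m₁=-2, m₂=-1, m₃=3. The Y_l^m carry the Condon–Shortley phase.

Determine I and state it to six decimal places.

l₁+l₂+l₃=9 is odd: 3j(l;000)=0 ⇒ I=0

0.000000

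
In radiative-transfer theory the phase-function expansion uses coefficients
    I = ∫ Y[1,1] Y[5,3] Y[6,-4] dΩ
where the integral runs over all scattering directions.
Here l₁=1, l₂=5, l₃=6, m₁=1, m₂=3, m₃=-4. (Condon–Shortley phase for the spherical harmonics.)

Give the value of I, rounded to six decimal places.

0.274090

Checks pass: Σm=0; 12 even; l₃=6∈[4,6].
(2·1+1)(2·5+1)(2·6+1) = 429
Δ: 0! 2! 10! / 13! → 1/858
sum: t=0:+1/14400 = 1/14400
3j²(1 5 6; 0 0 0) = Δ·Π!·Σ² = 6/143  (sign +1)
sum: t=0:+1/161280 = 1/161280
3j²(1 5 6; 1 3 -4) = Δ·Π!·Σ² = 15/286  (sign +1)
combine: 4πI² = 429·6/143·15/286 = 135/143
take √, sign +1: I = 0.27409047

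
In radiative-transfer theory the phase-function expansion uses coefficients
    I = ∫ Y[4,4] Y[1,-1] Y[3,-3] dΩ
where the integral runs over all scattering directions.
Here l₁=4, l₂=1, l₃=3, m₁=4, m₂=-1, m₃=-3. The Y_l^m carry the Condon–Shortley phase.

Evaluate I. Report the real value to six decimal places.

m-sum 0 ✓  L=8 even ✓  3≤3≤5 ✓
Π(2lᵢ+1) = 9×3×7 = 189
triangle coeff Δ(4,1,3) = 1/252
Σ_t [1,1]: t=1:−1/36 = -1/36
(3j)²=4/63 [(4 1 3; 0 0 0)], sign=+1
Σ_t [0,0]: t=0:+1/1440 = 1/1440
(3j)²=1/9 [(4 1 3; 4 -1 -3)], sign=+1
⇒ 4πI² = 4/3
I = (+1)√(4/3/(4π)) = 0.32573501

0.325735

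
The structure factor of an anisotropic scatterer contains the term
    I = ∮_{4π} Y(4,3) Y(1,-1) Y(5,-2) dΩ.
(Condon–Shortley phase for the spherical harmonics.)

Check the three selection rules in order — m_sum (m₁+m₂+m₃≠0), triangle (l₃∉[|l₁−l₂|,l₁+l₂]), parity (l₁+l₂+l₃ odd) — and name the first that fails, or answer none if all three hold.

Σmᵢ = 0  ✓
l₃∈[|l₁−l₂|,l₁+l₂]=[3,5], have l₃=5  ✓
Σlᵢ = 10 ⇒ even  ✓

none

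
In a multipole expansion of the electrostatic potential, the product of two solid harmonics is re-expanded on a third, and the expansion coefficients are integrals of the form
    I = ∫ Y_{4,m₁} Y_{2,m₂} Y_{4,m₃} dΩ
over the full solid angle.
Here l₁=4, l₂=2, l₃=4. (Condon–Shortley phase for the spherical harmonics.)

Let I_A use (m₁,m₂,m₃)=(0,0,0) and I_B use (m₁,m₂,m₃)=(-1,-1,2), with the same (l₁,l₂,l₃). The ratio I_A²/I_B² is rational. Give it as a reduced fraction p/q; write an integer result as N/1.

Same 4,2,4: normalisation and zero-m 3j drop out of the ratio.
A: Δ: 2! 6! 2! / 11! → 1/13860; sum: t=0:+1/192 t=1:−1/36 t=2:+1/192 = -5/288; 3j²(4 2 4; 0 0 0) = Δ·Π!·Σ² = 20/693  (sign -1)
B: Δ: 2! 6! 2! / 11! → 1/13860; sum: t=0:+1/240 t=1:−1/96 = -1/160; 3j²(4 2 4; -1 -1 2) = Δ·Π!·Σ² = 27/1540  (sign -1)
I_A²/I_B² = (20/693)/(27/1540) = 400/243

400/243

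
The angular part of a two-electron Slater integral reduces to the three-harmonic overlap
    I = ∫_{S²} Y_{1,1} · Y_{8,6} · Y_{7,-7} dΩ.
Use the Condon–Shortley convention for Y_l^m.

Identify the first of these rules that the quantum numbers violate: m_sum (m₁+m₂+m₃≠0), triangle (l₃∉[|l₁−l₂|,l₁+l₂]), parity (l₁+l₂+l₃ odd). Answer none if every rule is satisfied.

none

azimuthal sum: 1 + 6 − 7 = 0  ✓
7 ≤ 7 ≤ 9 (triangle on l)  ✓
L = 1 + 8 + 7 = 16 (even)  ✓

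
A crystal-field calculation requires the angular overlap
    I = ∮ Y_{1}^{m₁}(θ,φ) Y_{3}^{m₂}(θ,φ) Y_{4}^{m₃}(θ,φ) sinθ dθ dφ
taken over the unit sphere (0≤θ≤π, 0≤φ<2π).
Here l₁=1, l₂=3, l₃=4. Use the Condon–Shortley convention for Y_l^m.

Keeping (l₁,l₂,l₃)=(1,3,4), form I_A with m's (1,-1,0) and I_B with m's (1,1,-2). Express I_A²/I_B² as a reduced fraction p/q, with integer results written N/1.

2/5

Same 1,3,4: normalisation and zero-m 3j drop out of the ratio.
A: Δ: 0! 2! 6! / 9! → 1/252; sum: t=0:+1/96 = 1/96; 3j²(1 3 4; 1 -1 0) = Δ·Π!·Σ² = 1/42  (sign +1)
B: Δ: 0! 2! 6! / 9! → 1/252; sum: t=0:+1/96 = 1/96; 3j²(1 3 4; 1 1 -2) = Δ·Π!·Σ² = 5/84  (sign +1)
I_A²/I_B² = (1/42)/(5/84) = 2/5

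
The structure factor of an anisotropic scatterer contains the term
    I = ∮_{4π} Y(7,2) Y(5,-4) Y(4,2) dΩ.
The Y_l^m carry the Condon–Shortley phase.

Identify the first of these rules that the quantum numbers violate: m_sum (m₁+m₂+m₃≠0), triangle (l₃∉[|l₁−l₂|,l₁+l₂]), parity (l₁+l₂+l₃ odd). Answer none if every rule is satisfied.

Σmᵢ = 0  ✓
l₃∈[|l₁−l₂|,l₁+l₂]=[2,12], have l₃=4  ✓
Σlᵢ = 16 ⇒ even  ✓

none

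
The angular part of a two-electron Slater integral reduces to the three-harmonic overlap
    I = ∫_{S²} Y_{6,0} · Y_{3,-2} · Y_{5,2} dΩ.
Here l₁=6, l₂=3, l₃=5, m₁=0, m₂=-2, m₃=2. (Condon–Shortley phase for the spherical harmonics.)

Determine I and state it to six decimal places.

m-sum 0 ✓  L=14 even ✓  3≤5≤9 ✓
Π(2lᵢ+1) = 13×7×11 = 1001
triangle coeff Δ(6,3,5) = 1/675675
Σ_t [1,3]: t=1:−1/8640 t=2:+1/2304 t=3:−1/8640 = 7/34560
(3j)²=7/429 [(6 3 5; 0 0 0)], sign=-1
Σ_t [0,1]: t=0:+1/34560 t=1:−1/8640 = -1/11520
(3j)²=3/143 [(6 3 5; 0 -2 2)], sign=+1
⇒ 4πI² = 49/143
I = (-1)√(49/143/(4π)) = -0.16512966

-0.165130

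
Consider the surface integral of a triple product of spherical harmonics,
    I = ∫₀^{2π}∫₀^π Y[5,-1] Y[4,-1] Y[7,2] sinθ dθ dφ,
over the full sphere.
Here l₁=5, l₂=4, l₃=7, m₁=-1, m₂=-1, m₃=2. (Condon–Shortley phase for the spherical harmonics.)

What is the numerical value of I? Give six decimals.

0.139430

Checks pass: Σm=0; 16 even; l₃=7∈[1,9].
(2·5+1)(2·4+1)(2·7+1) = 1485
Δ: 2! 8! 6! / 17! → 1/6126120
sum: t=0:+1/69120 t=1:−1/20736 t=2:+1/69120 = -1/51840
3j²(5 4 7; 0 0 0) = Δ·Π!·Σ² = 280/21879  (sign +1)
sum: t=0:+1/103680 t=1:−1/34560 t=2:+1/138240 = -1/82944
3j²(5 4 7; -1 -1 2) = Δ·Π!·Σ² = 125/9724  (sign +1)
combine: 4πI² = 1485·280/21879·125/9724 = 131250/537251
take √, sign +1: I = 0.13942996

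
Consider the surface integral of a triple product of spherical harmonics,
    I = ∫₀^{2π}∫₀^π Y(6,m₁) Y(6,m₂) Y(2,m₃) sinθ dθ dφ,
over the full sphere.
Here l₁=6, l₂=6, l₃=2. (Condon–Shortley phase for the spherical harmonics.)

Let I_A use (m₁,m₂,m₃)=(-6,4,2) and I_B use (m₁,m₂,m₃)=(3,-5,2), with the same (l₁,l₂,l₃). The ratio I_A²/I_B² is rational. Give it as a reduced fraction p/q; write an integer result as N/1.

2/5

l's match ⇒ only the (l;m) 3-j factors differ between A and B.
A: triangle coeff Δ(6,6,2) = 1/90090; Σ_t [10,10]: t=10:+1/14515200 = 1/14515200; (3j)²=2/455 [(6 6 2; -6 4 2)], sign=+1
B: triangle coeff Δ(6,6,2) = 1/90090; Σ_t [1,1]: t=1:−1/1451520 = -1/1451520; (3j)²=1/91 [(6 6 2; 3 -5 2)], sign=-1
I_A²/I_B² = (2/455)/(1/91) = 2/5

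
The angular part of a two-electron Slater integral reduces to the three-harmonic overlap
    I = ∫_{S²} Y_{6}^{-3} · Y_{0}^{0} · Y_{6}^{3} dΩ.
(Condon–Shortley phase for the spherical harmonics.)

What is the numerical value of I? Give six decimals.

-0.282095

m-sum 0 ✓  L=12 even ✓  6≤6≤6 ✓
Π(2lᵢ+1) = 13×1×13 = 169
triangle coeff Δ(6,0,6) = 1/13
Σ_t [0,0]: t=0:+1/518400 = 1/518400
(3j)²=1/13 [(6 0 6; 0 0 0)], sign=+1
Σ_t [0,0]: t=0:+1/2177280 = 1/2177280
(3j)²=1/13 [(6 0 6; -3 0 3)], sign=-1
⇒ 4πI² = 1/1
I = (-1)√(1/1/(4π)) = -0.28209479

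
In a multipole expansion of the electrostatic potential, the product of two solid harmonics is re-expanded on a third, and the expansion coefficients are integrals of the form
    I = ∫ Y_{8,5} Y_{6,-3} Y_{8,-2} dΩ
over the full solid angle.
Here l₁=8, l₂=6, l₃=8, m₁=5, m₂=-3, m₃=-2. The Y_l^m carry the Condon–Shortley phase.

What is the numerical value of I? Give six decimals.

0.069375

m-sum 0 ✓  L=22 even ✓  2≤8≤14 ✓
Π(2lᵢ+1) = 17×13×17 = 3757
triangle coeff Δ(8,6,8) = 1/13742520792
Σ_t [0,6]: t=0:+1/41803776000 t=1:−1/435456000 t=2:+1/39813120 t=3:−1/18662400 t=4:+1/39813120 t=5:−1/435456000 t=6:+1/41803776000 = -11/1393459200
(3j)²=600/96577 [(8 6 8; 0 0 0)], sign=-1
Σ_t [0,3]: t=0:+1/783820800 t=1:−1/464486400 t=2:+1/2090188800 t=3:−1/94058496000 = -11/26873856000
(3j)²=77/29716 [(8 6 8; 5 -3 -2)], sign=-1
⇒ 4πI² = 11550/190969
I = (+1)√(11550/190969/(4π)) = 0.06937526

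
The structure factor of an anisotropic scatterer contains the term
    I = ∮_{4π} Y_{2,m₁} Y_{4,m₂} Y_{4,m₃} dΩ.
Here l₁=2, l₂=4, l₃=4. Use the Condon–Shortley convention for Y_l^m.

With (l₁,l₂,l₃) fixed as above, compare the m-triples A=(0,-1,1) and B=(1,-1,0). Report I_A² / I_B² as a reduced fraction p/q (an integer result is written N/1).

Same 2,4,4: normalisation and zero-m 3j drop out of the ratio.
A: Δ: 2! 2! 6! / 11! → 1/13860; sum: t=0:+1/144 t=1:−1/48 t=2:+1/480 = -17/1440; 3j²(2 4 4; 0 -1 1) = Δ·Π!·Σ² = 289/13860  (sign +1)
B: Δ: 2! 2! 6! / 11! → 1/13860; sum: t=0:+1/72 t=1:−1/96 = 1/288; 3j²(2 4 4; 1 -1 0) = Δ·Π!·Σ² = 1/462  (sign +1)
I_A²/I_B² = (289/13860)/(1/462) = 289/30

289/30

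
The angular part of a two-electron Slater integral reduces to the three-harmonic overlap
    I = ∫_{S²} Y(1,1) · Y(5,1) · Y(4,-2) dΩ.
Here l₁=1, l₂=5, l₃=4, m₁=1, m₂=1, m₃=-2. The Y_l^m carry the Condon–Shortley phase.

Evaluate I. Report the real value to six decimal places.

Rules hold: Σm=0, L=10 even, 4≤4≤6.
N = 3·11·9 = 297
Δ = 2!·0!·8!/11! = 1/495
Racah Σ t=1..1: t=1:−1/576 = -1/576
⇒ 3j(1 5 4; 0 0 0)² = 5/99, sgn -1
Racah Σ t=0..0: t=0:+1/2880 = 1/2880
⇒ 3j(1 5 4; 1 1 -2)² = 2/165, sgn +1
4πI² = N·(3j₀)²·(3jₘ)² = 2/11
I = -1·√(0.181818/4π) = -0.12028562

-0.120286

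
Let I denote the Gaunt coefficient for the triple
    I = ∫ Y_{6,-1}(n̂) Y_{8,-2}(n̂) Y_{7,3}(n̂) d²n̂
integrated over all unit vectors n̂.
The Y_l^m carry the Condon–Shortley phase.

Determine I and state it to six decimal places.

0.000000

L=21 odd ⇒ parity kills the (l;000) factor ⇒ I = 0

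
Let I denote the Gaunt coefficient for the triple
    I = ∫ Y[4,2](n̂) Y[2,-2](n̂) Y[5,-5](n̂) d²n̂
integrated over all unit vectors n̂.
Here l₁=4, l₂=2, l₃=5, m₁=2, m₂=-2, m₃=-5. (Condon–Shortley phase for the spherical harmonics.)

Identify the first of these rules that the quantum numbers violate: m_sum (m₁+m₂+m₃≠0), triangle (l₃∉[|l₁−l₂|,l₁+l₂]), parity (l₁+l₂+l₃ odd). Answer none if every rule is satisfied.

azimuthal sum: 2 − 2 − 5 = -5  ✗
2 ≤ 5 ≤ 6 (triangle on l)
L = 4 + 2 + 5 = 11 (odd)

m_sum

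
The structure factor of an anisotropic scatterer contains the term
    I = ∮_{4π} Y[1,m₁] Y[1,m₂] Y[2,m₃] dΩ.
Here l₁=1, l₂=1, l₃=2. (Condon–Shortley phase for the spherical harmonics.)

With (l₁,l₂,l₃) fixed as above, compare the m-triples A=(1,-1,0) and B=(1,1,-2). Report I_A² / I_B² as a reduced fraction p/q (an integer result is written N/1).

Shared (l₁,l₂,l₃)=(1,1,2): N and (l;000)² cancel in I_A²/I_B².
A: Δ = 0!·2!·2!/5! = 1/30; Racah Σ t=0..0: t=0:+1/4 = 1/4; ⇒ 3j(1 1 2; 1 -1 0)² = 1/30, sgn +1
B: Δ = 0!·2!·2!/5! = 1/30; Racah Σ t=0..0: t=0:+1/4 = 1/4; ⇒ 3j(1 1 2; 1 1 -2)² = 1/5, sgn +1
I_A²/I_B² = (1/30)/(1/5) = 1/6

1/6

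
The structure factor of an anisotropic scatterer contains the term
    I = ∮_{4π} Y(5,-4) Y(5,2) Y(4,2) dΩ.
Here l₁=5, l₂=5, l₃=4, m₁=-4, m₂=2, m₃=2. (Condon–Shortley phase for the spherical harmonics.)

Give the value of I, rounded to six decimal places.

m-sum 0 ✓  L=14 even ✓  0≤4≤10 ✓
Π(2lᵢ+1) = 11×11×9 = 1089
triangle coeff Δ(5,5,4) = 1/3153150
Σ_t [1,5]: t=1:−1/69120 t=2:+1/1728 t=3:−1/576 t=4:+1/1728 t=5:−1/69120 = -7/11520
(3j)²=2/143 [(5 5 4; 0 0 0)], sign=-1
Σ_t [5,6]: t=5:−1/11520 t=6:+1/25920 = -1/20736
(3j)²=5/429 [(5 5 4; -4 2 2)], sign=-1
⇒ 4πI² = 30/169
I = (+1)√(30/169/(4π)) = 0.11885360

0.118854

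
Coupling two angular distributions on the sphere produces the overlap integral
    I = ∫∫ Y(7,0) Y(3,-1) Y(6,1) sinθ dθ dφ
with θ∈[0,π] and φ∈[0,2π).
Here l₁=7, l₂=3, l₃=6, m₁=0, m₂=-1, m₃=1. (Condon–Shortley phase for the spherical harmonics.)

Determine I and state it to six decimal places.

Checks pass: Σm=0; 16 even; l₃=6∈[4,10].
(2·7+1)(2·3+1)(2·6+1) = 1365
Δ: 4! 10! 2! / 17! → 1/2042040
sum: t=1:−1/207360 t=2:+1/57600 t=3:−1/207360 = 1/129600
3j²(7 3 6; 0 0 0) = Δ·Π!·Σ² = 168/12155  (sign +1)
sum: t=0:+1/1451520 t=1:−1/103680 t=2:+1/115200 = -1/3628800
3j²(7 3 6; 0 -1 1) = Δ·Π!·Σ² = 1/36465  (sign +1)
combine: 4πI² = 1365·168/12155·1/36465 = 1176/2272985
take √, sign +1: I = 0.00641653

0.006417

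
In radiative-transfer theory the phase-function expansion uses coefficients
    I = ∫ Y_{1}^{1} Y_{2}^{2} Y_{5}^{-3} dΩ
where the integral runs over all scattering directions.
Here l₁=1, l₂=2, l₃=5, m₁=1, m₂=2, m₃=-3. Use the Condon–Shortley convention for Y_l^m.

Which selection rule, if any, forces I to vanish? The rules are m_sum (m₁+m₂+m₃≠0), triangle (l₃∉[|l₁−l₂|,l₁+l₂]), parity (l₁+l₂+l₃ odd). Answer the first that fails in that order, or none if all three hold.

triangle

m₁+m₂+m₃ = 1 + 2 − 3 = 0  ✓
triangle: |1−2|=1 ≤ l₃=5 ≤ 1+2=3  ✗
parity: l₁+l₂+l₃ = 8 is even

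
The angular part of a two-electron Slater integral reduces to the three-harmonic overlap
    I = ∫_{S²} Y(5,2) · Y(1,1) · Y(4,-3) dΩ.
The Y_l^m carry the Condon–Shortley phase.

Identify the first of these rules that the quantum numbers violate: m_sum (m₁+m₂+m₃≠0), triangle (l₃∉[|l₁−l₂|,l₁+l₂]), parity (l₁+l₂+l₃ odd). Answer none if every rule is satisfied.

none

Σmᵢ = 0  ✓
l₃∈[|l₁−l₂|,l₁+l₂]=[4,6], have l₃=4  ✓
Σlᵢ = 10 ⇒ even  ✓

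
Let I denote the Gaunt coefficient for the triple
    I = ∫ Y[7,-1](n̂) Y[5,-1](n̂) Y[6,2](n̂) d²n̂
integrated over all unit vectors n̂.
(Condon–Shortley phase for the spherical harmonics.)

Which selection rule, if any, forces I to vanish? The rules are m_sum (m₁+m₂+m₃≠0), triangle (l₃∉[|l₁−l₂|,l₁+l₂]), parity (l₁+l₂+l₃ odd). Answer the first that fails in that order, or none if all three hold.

none

azimuthal sum: -1 − 1 + 2 = 0  ✓
2 ≤ 6 ≤ 12 (triangle on l)  ✓
L = 7 + 5 + 6 = 18 (even)  ✓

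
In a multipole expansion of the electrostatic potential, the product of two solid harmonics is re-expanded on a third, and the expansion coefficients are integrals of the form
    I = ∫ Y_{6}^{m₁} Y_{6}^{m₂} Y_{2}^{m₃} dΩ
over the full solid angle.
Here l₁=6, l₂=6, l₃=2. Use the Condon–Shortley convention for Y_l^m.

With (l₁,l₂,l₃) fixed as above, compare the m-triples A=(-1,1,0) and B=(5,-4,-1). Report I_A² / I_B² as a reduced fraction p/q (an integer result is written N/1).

Same 6,6,2: normalisation and zero-m 3j drop out of the ratio.
A: Δ: 10! 2! 2! / 15! → 1/90090; sum: t=5:−1/57600 t=6:+1/17280 t=7:−1/120960 = 13/403200; 3j²(6 6 2; -1 1 0) = Δ·Π!·Σ² = 13/770  (sign +1)
B: Δ: 10! 2! 2! / 15! → 1/90090; sum: t=0:+1/7257600 t=1:−1/725760 = -1/806400; 3j²(6 6 2; 5 -4 -1) = Δ·Π!·Σ² = 27/910  (sign +1)
I_A²/I_B² = (13/770)/(27/910) = 169/297

169/297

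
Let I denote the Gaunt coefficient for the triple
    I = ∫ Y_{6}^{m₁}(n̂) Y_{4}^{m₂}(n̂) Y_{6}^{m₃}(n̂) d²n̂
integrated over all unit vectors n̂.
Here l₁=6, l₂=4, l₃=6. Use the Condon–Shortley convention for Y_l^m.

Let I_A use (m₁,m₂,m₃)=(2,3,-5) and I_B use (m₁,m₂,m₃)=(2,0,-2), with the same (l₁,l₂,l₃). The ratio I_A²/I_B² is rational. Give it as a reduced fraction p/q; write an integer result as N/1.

Shared (l₁,l₂,l₃)=(6,4,6): N and (l;000)² cancel in I_A²/I_B².
A: Δ = 4!·8!·4!/17! = 1/15315300; Racah Σ t=3..4: t=3:−1/725760 t=4:+1/5806080 = -1/829440; ⇒ 3j(6 4 6; 2 3 -5)² = 49/2652, sgn +1
B: Δ = 4!·8!·4!/17! = 1/15315300; Racah Σ t=0..4: t=0:+1/331776 t=1:−1/25920 t=2:+1/23040 t=3:−1/181440 t=4:+1/23224320 = 11/4644864; ⇒ 3j(6 4 6; 2 0 -2)² = 11/55692, sgn +1
I_A²/I_B² = (49/2652)/(11/55692) = 1029/11

1029/11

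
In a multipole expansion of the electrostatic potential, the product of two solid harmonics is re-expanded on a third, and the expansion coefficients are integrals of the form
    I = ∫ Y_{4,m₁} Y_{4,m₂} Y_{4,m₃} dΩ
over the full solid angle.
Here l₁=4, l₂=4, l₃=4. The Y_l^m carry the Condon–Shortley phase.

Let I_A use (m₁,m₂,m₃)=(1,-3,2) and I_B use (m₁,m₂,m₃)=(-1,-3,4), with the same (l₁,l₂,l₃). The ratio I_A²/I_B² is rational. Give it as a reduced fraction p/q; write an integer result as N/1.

Same 4,4,4: normalisation and zero-m 3j drop out of the ratio.
A: Δ: 4! 4! 4! / 13! → 1/450450; sum: t=0:+1/864 t=1:−1/576 = -1/1728; 3j²(4 4 4; 1 -3 2) = Δ·Π!·Σ² = 5/1287  (sign -1)
B: Δ: 4! 4! 4! / 13! → 1/450450; sum: t=1:−1/3456 = -1/3456; 3j²(4 4 4; -1 -3 4) = Δ·Π!·Σ² = 35/1287  (sign -1)
I_A²/I_B² = (5/1287)/(35/1287) = 1/7

1/7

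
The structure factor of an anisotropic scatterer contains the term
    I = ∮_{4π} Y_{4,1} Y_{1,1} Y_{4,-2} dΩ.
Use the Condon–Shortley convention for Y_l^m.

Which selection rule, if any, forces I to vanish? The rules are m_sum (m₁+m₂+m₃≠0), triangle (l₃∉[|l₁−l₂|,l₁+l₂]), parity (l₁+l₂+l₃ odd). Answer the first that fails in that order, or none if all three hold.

m₁+m₂+m₃ = 1 + 1 − 2 = 0  ✓
triangle: |4−1|=3 ≤ l₃=4 ≤ 4+1=5  ✓
parity: l₁+l₂+l₃ = 9 is odd  ✗

parity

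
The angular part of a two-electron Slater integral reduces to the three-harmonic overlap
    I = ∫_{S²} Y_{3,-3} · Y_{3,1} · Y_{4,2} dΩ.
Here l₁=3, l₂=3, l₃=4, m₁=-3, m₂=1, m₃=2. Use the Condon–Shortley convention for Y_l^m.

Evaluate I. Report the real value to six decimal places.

Checks pass: Σm=0; 10 even; l₃=4∈[0,6].
(2·3+1)(2·3+1)(2·4+1) = 441
Δ: 2! 4! 4! / 11! → 1/34650
sum: t=0:+1/72 t=1:−1/16 t=2:+1/72 = -5/144
3j²(3 3 4; 0 0 0) = Δ·Π!·Σ² = 2/77  (sign -1)
sum: t=2:+1/192 = 1/192
3j²(3 3 4; -3 1 2) = Δ·Π!·Σ² = 3/77  (sign +1)
combine: 4πI² = 441·2/77·3/77 = 54/121
take √, sign -1: I = -0.18845135

-0.188451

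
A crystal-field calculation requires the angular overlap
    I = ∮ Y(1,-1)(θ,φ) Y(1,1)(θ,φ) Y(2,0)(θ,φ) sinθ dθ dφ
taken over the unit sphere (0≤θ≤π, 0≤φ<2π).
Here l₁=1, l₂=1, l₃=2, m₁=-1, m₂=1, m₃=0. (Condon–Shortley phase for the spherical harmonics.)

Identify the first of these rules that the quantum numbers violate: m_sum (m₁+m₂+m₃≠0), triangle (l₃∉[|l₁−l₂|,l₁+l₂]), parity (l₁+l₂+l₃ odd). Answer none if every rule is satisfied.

none

m₁+m₂+m₃ = -1 + 1 + 0 = 0  ✓
triangle: |1−1|=0 ≤ l₃=2 ≤ 1+1=2  ✓
parity: l₁+l₂+l₃ = 4 is even  ✓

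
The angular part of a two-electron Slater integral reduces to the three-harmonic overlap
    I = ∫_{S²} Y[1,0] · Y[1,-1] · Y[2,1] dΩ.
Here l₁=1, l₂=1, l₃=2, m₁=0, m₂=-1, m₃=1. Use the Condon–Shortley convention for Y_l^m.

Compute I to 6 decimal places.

-0.218510

Rules hold: Σm=0, L=4 even, 0≤2≤2.
N = 3·3·5 = 45
Δ = 0!·2!·2!/5! = 1/30
Racah Σ t=0..0: t=0:+1/1 = 1/1
⇒ 3j(1 1 2; 0 0 0)² = 2/15, sgn +1
Racah Σ t=0..0: t=0:+1/2 = 1/2
⇒ 3j(1 1 2; 0 -1 1)² = 1/10, sgn -1
4πI² = N·(3j₀)²·(3jₘ)² = 3/5
I = -1·√(0.6/4π) = -0.21850969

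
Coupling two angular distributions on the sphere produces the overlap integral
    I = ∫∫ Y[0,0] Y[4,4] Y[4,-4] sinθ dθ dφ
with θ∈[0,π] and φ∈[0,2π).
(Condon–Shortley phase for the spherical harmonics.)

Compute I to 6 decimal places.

Checks pass: Σm=0; 8 even; l₃=4∈[4,4].
(2·0+1)(2·4+1)(2·4+1) = 81
Δ: 0! 0! 8! / 9! → 1/9
sum: t=0:+1/576 = 1/576
3j²(0 4 4; 0 0 0) = Δ·Π!·Σ² = 1/9  (sign +1)
sum: t=0:+1/40320 = 1/40320
3j²(0 4 4; 0 4 -4) = Δ·Π!·Σ² = 1/9  (sign +1)
combine: 4πI² = 81·1/9·1/9 = 1/1
take √, sign +1: I = 0.28209479

0.282095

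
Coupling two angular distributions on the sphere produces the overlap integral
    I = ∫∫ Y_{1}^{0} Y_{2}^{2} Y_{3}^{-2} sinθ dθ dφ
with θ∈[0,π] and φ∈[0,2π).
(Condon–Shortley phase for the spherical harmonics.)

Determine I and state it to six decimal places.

0.184674

Rules hold: Σm=0, L=6 even, 1≤3≤3.
N = 3·5·7 = 105
Δ = 0!·2!·4!/7! = 1/105
Racah Σ t=0..0: t=0:+1/4 = 1/4
⇒ 3j(1 2 3; 0 0 0)² = 3/35, sgn -1
Racah Σ t=0..0: t=0:+1/24 = 1/24
⇒ 3j(1 2 3; 0 2 -2)² = 1/21, sgn -1
4πI² = N·(3j₀)²·(3jₘ)² = 3/7
I = +1·√(0.428571/4π) = 0.18467439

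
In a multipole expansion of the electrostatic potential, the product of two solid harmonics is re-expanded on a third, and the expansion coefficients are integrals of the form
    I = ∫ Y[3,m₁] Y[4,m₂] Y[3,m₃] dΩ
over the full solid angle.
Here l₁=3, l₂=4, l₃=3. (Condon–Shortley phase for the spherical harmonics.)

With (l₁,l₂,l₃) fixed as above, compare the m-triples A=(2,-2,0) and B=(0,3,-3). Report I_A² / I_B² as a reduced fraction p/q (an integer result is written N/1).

1/21

Same 3,4,3: normalisation and zero-m 3j drop out of the ratio.
A: Δ: 4! 2! 4! / 11! → 1/34650; sum: t=0:+1/96 t=1:−1/72 = -1/288; 3j²(3 4 3; 2 -2 0) = Δ·Π!·Σ² = 1/462  (sign +1)
B: Δ: 4! 2! 4! / 11! → 1/34650; sum: t=3:−1/288 = -1/288; 3j²(3 4 3; 0 3 -3) = Δ·Π!·Σ² = 1/22  (sign -1)
I_A²/I_B² = (1/462)/(1/22) = 1/21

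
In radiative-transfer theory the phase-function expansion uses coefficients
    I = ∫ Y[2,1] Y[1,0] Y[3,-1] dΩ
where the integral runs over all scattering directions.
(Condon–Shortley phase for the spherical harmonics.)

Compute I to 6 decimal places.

m-sum 0 ✓  L=6 even ✓  1≤3≤3 ✓
Π(2lᵢ+1) = 5×3×7 = 105
triangle coeff Δ(2,1,3) = 1/105
Σ_t [0,0]: t=0:+1/4 = 1/4
(3j)²=3/35 [(2 1 3; 0 0 0)], sign=-1
Σ_t [0,0]: t=0:+1/6 = 1/6
(3j)²=8/105 [(2 1 3; 1 0 -1)], sign=+1
⇒ 4πI² = 24/35
I = (-1)√(24/35/(4π)) = -0.23359668

-0.233597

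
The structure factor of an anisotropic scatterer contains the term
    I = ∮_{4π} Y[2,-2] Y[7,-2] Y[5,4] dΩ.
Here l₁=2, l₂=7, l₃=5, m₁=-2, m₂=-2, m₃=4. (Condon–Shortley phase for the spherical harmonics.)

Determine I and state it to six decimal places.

Rules hold: Σm=0, L=14 even, 5≤5≤9.
N = 5·15·11 = 825
Δ = 4!·0!·10!/15! = 1/15015
Racah Σ t=2..2: t=2:+1/57600 = 1/57600
⇒ 3j(2 7 5; 0 0 0)² = 21/715, sgn -1
Racah Σ t=4..4: t=4:+1/8709120 = 1/8709120
⇒ 3j(2 7 5; -2 -2 4)² = 1/3003, sgn -1
4πI² = N·(3j₀)²·(3jₘ)² = 15/1859
I = +1·√(0.00806885/4π) = 0.02533967

0.025340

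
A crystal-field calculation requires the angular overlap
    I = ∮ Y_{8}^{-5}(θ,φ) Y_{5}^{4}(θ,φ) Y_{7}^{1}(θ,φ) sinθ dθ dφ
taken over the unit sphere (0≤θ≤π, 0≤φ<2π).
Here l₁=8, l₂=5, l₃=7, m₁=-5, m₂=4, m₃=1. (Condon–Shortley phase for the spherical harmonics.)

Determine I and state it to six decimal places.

m-sum 0 ✓  L=20 even ✓  3≤7≤13 ✓
Π(2lᵢ+1) = 17×11×15 = 2805
triangle coeff Δ(8,5,7) = 1/814773960
Σ_t [1,5]: t=1:−1/87091200 t=2:+1/4976640 t=3:−1/2073600 t=4:+1/4976640 t=5:−1/87091200 = -1/9676800
(3j)²=360/46189 [(8 5 7; 0 0 0)], sign=+1
Σ_t [5,6]: t=5:−1/232243200 t=6:+1/130636800 = 1/298598400
(3j)²=7/1292 [(8 5 7; -5 4 1)], sign=+1
⇒ 4πI² = 9450/79781
I = (+1)√(9450/79781/(4π)) = 0.09708703

0.097087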